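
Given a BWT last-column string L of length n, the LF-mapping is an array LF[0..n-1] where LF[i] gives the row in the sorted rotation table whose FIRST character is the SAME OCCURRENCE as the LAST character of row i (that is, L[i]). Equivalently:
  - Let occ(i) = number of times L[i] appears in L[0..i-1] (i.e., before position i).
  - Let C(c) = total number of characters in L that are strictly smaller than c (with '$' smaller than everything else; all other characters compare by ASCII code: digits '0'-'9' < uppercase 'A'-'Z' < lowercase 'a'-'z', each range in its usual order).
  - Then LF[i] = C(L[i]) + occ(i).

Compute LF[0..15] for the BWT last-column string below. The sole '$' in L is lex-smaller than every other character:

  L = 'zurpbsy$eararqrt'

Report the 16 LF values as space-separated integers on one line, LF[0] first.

Char counts: '$':1, 'a':2, 'b':1, 'e':1, 'p':1, 'q':1, 'r':4, 's':1, 't':1, 'u':1, 'y':1, 'z':1
C (first-col start): C('$')=0, C('a')=1, C('b')=3, C('e')=4, C('p')=5, C('q')=6, C('r')=7, C('s')=11, C('t')=12, C('u')=13, C('y')=14, C('z')=15
L[0]='z': occ=0, LF[0]=C('z')+0=15+0=15
L[1]='u': occ=0, LF[1]=C('u')+0=13+0=13
L[2]='r': occ=0, LF[2]=C('r')+0=7+0=7
L[3]='p': occ=0, LF[3]=C('p')+0=5+0=5
L[4]='b': occ=0, LF[4]=C('b')+0=3+0=3
L[5]='s': occ=0, LF[5]=C('s')+0=11+0=11
L[6]='y': occ=0, LF[6]=C('y')+0=14+0=14
L[7]='$': occ=0, LF[7]=C('$')+0=0+0=0
L[8]='e': occ=0, LF[8]=C('e')+0=4+0=4
L[9]='a': occ=0, LF[9]=C('a')+0=1+0=1
L[10]='r': occ=1, LF[10]=C('r')+1=7+1=8
L[11]='a': occ=1, LF[11]=C('a')+1=1+1=2
L[12]='r': occ=2, LF[12]=C('r')+2=7+2=9
L[13]='q': occ=0, LF[13]=C('q')+0=6+0=6
L[14]='r': occ=3, LF[14]=C('r')+3=7+3=10
L[15]='t': occ=0, LF[15]=C('t')+0=12+0=12

Answer: 15 13 7 5 3 11 14 0 4 1 8 2 9 6 10 12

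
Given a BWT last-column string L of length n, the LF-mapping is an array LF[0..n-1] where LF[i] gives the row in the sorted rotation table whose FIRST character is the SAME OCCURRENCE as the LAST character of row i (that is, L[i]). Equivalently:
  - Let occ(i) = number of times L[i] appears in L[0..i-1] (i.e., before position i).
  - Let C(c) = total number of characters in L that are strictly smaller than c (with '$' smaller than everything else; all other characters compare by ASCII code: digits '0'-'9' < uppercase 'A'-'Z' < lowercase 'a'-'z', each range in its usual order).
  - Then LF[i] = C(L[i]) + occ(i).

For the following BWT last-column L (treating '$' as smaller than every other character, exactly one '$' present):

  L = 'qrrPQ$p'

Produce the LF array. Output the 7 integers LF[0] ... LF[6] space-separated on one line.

Char counts: '$':1, 'P':1, 'Q':1, 'p':1, 'q':1, 'r':2
C (first-col start): C('$')=0, C('P')=1, C('Q')=2, C('p')=3, C('q')=4, C('r')=5
L[0]='q': occ=0, LF[0]=C('q')+0=4+0=4
L[1]='r': occ=0, LF[1]=C('r')+0=5+0=5
L[2]='r': occ=1, LF[2]=C('r')+1=5+1=6
L[3]='P': occ=0, LF[3]=C('P')+0=1+0=1
L[4]='Q': occ=0, LF[4]=C('Q')+0=2+0=2
L[5]='$': occ=0, LF[5]=C('$')+0=0+0=0
L[6]='p': occ=0, LF[6]=C('p')+0=3+0=3

Answer: 4 5 6 1 2 0 3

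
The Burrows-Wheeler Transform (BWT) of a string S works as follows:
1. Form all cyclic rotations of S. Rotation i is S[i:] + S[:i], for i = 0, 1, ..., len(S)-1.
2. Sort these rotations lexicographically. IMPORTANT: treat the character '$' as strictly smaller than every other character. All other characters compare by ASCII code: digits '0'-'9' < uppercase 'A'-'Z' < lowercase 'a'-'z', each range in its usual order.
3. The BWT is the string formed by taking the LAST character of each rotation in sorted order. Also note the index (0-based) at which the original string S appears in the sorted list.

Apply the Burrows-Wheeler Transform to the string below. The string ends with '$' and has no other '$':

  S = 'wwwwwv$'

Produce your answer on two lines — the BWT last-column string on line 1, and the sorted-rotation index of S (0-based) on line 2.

Answer: vwwwww$
6

Derivation:
All 7 rotations (rotation i = S[i:]+S[:i]):
  rot[0] = wwwwwv$
  rot[1] = wwwwv$w
  rot[2] = wwwv$ww
  rot[3] = wwv$www
  rot[4] = wv$wwww
  rot[5] = v$wwwww
  rot[6] = $wwwwwv
Sorted (with $ < everything):
  sorted[0] = $wwwwwv  (last char: 'v')
  sorted[1] = v$wwwww  (last char: 'w')
  sorted[2] = wv$wwww  (last char: 'w')
  sorted[3] = wwv$www  (last char: 'w')
  sorted[4] = wwwv$ww  (last char: 'w')
  sorted[5] = wwwwv$w  (last char: 'w')
  sorted[6] = wwwwwv$  (last char: '$')
Last column: vwwwww$
Original string S is at sorted index 6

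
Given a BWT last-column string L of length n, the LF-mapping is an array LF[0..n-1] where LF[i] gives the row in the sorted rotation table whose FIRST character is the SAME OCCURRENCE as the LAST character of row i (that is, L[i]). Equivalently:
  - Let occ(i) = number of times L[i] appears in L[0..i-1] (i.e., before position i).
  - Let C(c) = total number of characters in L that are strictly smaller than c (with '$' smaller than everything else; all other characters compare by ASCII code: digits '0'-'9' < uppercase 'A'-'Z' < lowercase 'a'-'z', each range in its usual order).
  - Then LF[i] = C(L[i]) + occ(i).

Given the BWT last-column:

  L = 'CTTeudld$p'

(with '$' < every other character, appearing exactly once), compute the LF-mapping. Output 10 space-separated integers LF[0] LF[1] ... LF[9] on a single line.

Answer: 1 2 3 6 9 4 7 5 0 8

Derivation:
Char counts: '$':1, 'C':1, 'T':2, 'd':2, 'e':1, 'l':1, 'p':1, 'u':1
C (first-col start): C('$')=0, C('C')=1, C('T')=2, C('d')=4, C('e')=6, C('l')=7, C('p')=8, C('u')=9
L[0]='C': occ=0, LF[0]=C('C')+0=1+0=1
L[1]='T': occ=0, LF[1]=C('T')+0=2+0=2
L[2]='T': occ=1, LF[2]=C('T')+1=2+1=3
L[3]='e': occ=0, LF[3]=C('e')+0=6+0=6
L[4]='u': occ=0, LF[4]=C('u')+0=9+0=9
L[5]='d': occ=0, LF[5]=C('d')+0=4+0=4
L[6]='l': occ=0, LF[6]=C('l')+0=7+0=7
L[7]='d': occ=1, LF[7]=C('d')+1=4+1=5
L[8]='$': occ=0, LF[8]=C('$')+0=0+0=0
L[9]='p': occ=0, LF[9]=C('p')+0=8+0=8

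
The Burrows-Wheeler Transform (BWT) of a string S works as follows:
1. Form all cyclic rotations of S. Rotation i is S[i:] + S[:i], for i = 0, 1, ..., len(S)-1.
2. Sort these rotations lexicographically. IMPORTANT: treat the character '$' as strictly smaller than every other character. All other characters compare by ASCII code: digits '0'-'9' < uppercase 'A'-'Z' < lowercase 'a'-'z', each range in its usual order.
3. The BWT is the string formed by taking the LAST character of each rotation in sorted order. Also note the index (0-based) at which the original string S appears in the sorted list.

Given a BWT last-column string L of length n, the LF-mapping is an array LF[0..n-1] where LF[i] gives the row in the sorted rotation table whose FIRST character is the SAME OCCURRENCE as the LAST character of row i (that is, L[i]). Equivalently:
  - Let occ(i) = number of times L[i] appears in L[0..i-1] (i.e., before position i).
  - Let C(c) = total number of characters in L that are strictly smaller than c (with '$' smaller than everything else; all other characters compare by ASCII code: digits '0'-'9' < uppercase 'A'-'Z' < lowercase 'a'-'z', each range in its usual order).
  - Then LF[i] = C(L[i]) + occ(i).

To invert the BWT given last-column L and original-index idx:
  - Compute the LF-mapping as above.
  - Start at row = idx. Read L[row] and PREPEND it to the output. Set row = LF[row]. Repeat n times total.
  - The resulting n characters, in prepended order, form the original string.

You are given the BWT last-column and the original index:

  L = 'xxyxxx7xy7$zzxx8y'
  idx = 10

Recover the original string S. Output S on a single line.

Answer: xyxx7x8zxyzy7xxx$

Derivation:
LF mapping: 4 5 12 6 7 8 1 9 13 2 0 15 16 10 11 3 14
Walk LF starting at row 10, prepending L[row]:
  step 1: row=10, L[10]='$', prepend. Next row=LF[10]=0
  step 2: row=0, L[0]='x', prepend. Next row=LF[0]=4
  step 3: row=4, L[4]='x', prepend. Next row=LF[4]=7
  step 4: row=7, L[7]='x', prepend. Next row=LF[7]=9
  step 5: row=9, L[9]='7', prepend. Next row=LF[9]=2
  step 6: row=2, L[2]='y', prepend. Next row=LF[2]=12
  step 7: row=12, L[12]='z', prepend. Next row=LF[12]=16
  step 8: row=16, L[16]='y', prepend. Next row=LF[16]=14
  step 9: row=14, L[14]='x', prepend. Next row=LF[14]=11
  step 10: row=11, L[11]='z', prepend. Next row=LF[11]=15
  step 11: row=15, L[15]='8', prepend. Next row=LF[15]=3
  step 12: row=3, L[3]='x', prepend. Next row=LF[3]=6
  step 13: row=6, L[6]='7', prepend. Next row=LF[6]=1
  step 14: row=1, L[1]='x', prepend. Next row=LF[1]=5
  step 15: row=5, L[5]='x', prepend. Next row=LF[5]=8
  step 16: row=8, L[8]='y', prepend. Next row=LF[8]=13
  step 17: row=13, L[13]='x', prepend. Next row=LF[13]=10
Reversed output: xyxx7x8zxyzy7xxx$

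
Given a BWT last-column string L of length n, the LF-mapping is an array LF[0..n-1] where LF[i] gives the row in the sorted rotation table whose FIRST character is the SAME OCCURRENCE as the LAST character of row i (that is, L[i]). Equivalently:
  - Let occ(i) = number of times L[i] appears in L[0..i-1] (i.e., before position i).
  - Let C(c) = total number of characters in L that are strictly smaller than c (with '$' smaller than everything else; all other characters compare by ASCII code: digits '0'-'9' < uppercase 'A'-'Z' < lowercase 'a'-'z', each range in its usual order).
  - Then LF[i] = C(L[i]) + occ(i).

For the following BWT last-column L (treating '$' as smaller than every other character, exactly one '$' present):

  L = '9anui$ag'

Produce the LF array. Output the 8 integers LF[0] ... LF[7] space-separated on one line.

Char counts: '$':1, '9':1, 'a':2, 'g':1, 'i':1, 'n':1, 'u':1
C (first-col start): C('$')=0, C('9')=1, C('a')=2, C('g')=4, C('i')=5, C('n')=6, C('u')=7
L[0]='9': occ=0, LF[0]=C('9')+0=1+0=1
L[1]='a': occ=0, LF[1]=C('a')+0=2+0=2
L[2]='n': occ=0, LF[2]=C('n')+0=6+0=6
L[3]='u': occ=0, LF[3]=C('u')+0=7+0=7
L[4]='i': occ=0, LF[4]=C('i')+0=5+0=5
L[5]='$': occ=0, LF[5]=C('$')+0=0+0=0
L[6]='a': occ=1, LF[6]=C('a')+1=2+1=3
L[7]='g': occ=0, LF[7]=C('g')+0=4+0=4

Answer: 1 2 6 7 5 0 3 4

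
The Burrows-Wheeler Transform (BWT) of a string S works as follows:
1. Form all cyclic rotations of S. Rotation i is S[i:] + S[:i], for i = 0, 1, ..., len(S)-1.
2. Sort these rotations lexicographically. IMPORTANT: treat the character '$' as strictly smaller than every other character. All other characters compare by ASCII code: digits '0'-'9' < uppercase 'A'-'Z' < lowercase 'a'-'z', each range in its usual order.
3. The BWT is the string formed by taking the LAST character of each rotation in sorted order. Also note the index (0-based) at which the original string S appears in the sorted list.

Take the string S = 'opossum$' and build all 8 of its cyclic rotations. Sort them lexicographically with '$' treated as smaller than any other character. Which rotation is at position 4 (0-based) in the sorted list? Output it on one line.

Answer: possum$o

Derivation:
All 8 rotations (rotation i = S[i:]+S[:i]):
  rot[0] = opossum$
  rot[1] = possum$o
  rot[2] = ossum$op
  rot[3] = ssum$opo
  rot[4] = sum$opos
  rot[5] = um$oposs
  rot[6] = m$opossu
  rot[7] = $opossum
Sorted (with $ < everything):
  sorted[0] = $opossum
  sorted[1] = m$opossu
  sorted[2] = opossum$
  sorted[3] = ossum$op
  sorted[4] = possum$o
  sorted[5] = ssum$opo
  sorted[6] = sum$opos
  sorted[7] = um$oposs
sorted[4] = possum$o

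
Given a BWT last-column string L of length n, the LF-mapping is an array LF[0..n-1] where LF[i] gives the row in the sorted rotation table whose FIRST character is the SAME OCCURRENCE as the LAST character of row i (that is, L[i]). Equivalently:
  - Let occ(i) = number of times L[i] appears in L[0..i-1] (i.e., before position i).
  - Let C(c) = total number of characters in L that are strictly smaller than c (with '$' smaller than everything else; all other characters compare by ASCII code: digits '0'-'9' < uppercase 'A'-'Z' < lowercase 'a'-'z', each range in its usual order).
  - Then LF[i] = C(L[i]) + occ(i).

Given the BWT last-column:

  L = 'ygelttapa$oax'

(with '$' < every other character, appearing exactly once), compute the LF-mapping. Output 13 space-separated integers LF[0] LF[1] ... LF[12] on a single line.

Char counts: '$':1, 'a':3, 'e':1, 'g':1, 'l':1, 'o':1, 'p':1, 't':2, 'x':1, 'y':1
C (first-col start): C('$')=0, C('a')=1, C('e')=4, C('g')=5, C('l')=6, C('o')=7, C('p')=8, C('t')=9, C('x')=11, C('y')=12
L[0]='y': occ=0, LF[0]=C('y')+0=12+0=12
L[1]='g': occ=0, LF[1]=C('g')+0=5+0=5
L[2]='e': occ=0, LF[2]=C('e')+0=4+0=4
L[3]='l': occ=0, LF[3]=C('l')+0=6+0=6
L[4]='t': occ=0, LF[4]=C('t')+0=9+0=9
L[5]='t': occ=1, LF[5]=C('t')+1=9+1=10
L[6]='a': occ=0, LF[6]=C('a')+0=1+0=1
L[7]='p': occ=0, LF[7]=C('p')+0=8+0=8
L[8]='a': occ=1, LF[8]=C('a')+1=1+1=2
L[9]='$': occ=0, LF[9]=C('$')+0=0+0=0
L[10]='o': occ=0, LF[10]=C('o')+0=7+0=7
L[11]='a': occ=2, LF[11]=C('a')+2=1+2=3
L[12]='x': occ=0, LF[12]=C('x')+0=11+0=11

Answer: 12 5 4 6 9 10 1 8 2 0 7 3 11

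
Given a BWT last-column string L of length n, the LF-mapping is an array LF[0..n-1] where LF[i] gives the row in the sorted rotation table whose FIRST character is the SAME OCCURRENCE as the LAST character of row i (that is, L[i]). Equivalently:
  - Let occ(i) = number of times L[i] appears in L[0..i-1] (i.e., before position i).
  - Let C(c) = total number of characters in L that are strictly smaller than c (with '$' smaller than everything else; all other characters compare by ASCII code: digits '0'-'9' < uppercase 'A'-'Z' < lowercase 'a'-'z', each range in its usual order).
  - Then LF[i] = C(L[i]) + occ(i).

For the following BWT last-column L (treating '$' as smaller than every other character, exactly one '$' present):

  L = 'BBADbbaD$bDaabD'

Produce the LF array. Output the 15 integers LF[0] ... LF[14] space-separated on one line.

Answer: 2 3 1 4 11 12 8 5 0 13 6 9 10 14 7

Derivation:
Char counts: '$':1, 'A':1, 'B':2, 'D':4, 'a':3, 'b':4
C (first-col start): C('$')=0, C('A')=1, C('B')=2, C('D')=4, C('a')=8, C('b')=11
L[0]='B': occ=0, LF[0]=C('B')+0=2+0=2
L[1]='B': occ=1, LF[1]=C('B')+1=2+1=3
L[2]='A': occ=0, LF[2]=C('A')+0=1+0=1
L[3]='D': occ=0, LF[3]=C('D')+0=4+0=4
L[4]='b': occ=0, LF[4]=C('b')+0=11+0=11
L[5]='b': occ=1, LF[5]=C('b')+1=11+1=12
L[6]='a': occ=0, LF[6]=C('a')+0=8+0=8
L[7]='D': occ=1, LF[7]=C('D')+1=4+1=5
L[8]='$': occ=0, LF[8]=C('$')+0=0+0=0
L[9]='b': occ=2, LF[9]=C('b')+2=11+2=13
L[10]='D': occ=2, LF[10]=C('D')+2=4+2=6
L[11]='a': occ=1, LF[11]=C('a')+1=8+1=9
L[12]='a': occ=2, LF[12]=C('a')+2=8+2=10
L[13]='b': occ=3, LF[13]=C('b')+3=11+3=14
L[14]='D': occ=3, LF[14]=C('D')+3=4+3=7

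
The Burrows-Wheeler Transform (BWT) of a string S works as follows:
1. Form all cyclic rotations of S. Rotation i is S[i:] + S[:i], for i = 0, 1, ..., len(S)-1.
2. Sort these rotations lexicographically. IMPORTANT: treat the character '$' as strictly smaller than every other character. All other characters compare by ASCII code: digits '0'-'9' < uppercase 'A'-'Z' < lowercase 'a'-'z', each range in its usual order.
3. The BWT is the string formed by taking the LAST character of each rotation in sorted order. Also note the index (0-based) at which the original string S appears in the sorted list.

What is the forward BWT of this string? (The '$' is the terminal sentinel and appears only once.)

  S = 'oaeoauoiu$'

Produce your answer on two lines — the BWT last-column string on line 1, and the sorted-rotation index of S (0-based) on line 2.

All 10 rotations (rotation i = S[i:]+S[:i]):
  rot[0] = oaeoauoiu$
  rot[1] = aeoauoiu$o
  rot[2] = eoauoiu$oa
  rot[3] = oauoiu$oae
  rot[4] = auoiu$oaeo
  rot[5] = uoiu$oaeoa
  rot[6] = oiu$oaeoau
  rot[7] = iu$oaeoauo
  rot[8] = u$oaeoauoi
  rot[9] = $oaeoauoiu
Sorted (with $ < everything):
  sorted[0] = $oaeoauoiu  (last char: 'u')
  sorted[1] = aeoauoiu$o  (last char: 'o')
  sorted[2] = auoiu$oaeo  (last char: 'o')
  sorted[3] = eoauoiu$oa  (last char: 'a')
  sorted[4] = iu$oaeoauo  (last char: 'o')
  sorted[5] = oaeoauoiu$  (last char: '$')
  sorted[6] = oauoiu$oae  (last char: 'e')
  sorted[7] = oiu$oaeoau  (last char: 'u')
  sorted[8] = u$oaeoauoi  (last char: 'i')
  sorted[9] = uoiu$oaeoa  (last char: 'a')
Last column: uooao$euia
Original string S is at sorted index 5

Answer: uooao$euia
5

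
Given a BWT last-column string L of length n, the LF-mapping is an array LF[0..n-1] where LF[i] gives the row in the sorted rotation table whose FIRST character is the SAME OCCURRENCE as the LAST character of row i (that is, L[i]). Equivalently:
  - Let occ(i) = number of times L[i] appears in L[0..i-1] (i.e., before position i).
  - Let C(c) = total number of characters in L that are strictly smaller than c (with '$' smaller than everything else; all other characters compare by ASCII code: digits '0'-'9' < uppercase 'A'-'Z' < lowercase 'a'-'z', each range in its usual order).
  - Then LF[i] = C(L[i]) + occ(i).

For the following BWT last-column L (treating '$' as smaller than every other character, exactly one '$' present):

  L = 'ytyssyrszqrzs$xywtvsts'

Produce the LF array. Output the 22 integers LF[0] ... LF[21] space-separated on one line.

Answer: 16 10 17 4 5 18 2 6 20 1 3 21 7 0 15 19 14 11 13 8 12 9

Derivation:
Char counts: '$':1, 'q':1, 'r':2, 's':6, 't':3, 'v':1, 'w':1, 'x':1, 'y':4, 'z':2
C (first-col start): C('$')=0, C('q')=1, C('r')=2, C('s')=4, C('t')=10, C('v')=13, C('w')=14, C('x')=15, C('y')=16, C('z')=20
L[0]='y': occ=0, LF[0]=C('y')+0=16+0=16
L[1]='t': occ=0, LF[1]=C('t')+0=10+0=10
L[2]='y': occ=1, LF[2]=C('y')+1=16+1=17
L[3]='s': occ=0, LF[3]=C('s')+0=4+0=4
L[4]='s': occ=1, LF[4]=C('s')+1=4+1=5
L[5]='y': occ=2, LF[5]=C('y')+2=16+2=18
L[6]='r': occ=0, LF[6]=C('r')+0=2+0=2
L[7]='s': occ=2, LF[7]=C('s')+2=4+2=6
L[8]='z': occ=0, LF[8]=C('z')+0=20+0=20
L[9]='q': occ=0, LF[9]=C('q')+0=1+0=1
L[10]='r': occ=1, LF[10]=C('r')+1=2+1=3
L[11]='z': occ=1, LF[11]=C('z')+1=20+1=21
L[12]='s': occ=3, LF[12]=C('s')+3=4+3=7
L[13]='$': occ=0, LF[13]=C('$')+0=0+0=0
L[14]='x': occ=0, LF[14]=C('x')+0=15+0=15
L[15]='y': occ=3, LF[15]=C('y')+3=16+3=19
L[16]='w': occ=0, LF[16]=C('w')+0=14+0=14
L[17]='t': occ=1, LF[17]=C('t')+1=10+1=11
L[18]='v': occ=0, LF[18]=C('v')+0=13+0=13
L[19]='s': occ=4, LF[19]=C('s')+4=4+4=8
L[20]='t': occ=2, LF[20]=C('t')+2=10+2=12
L[21]='s': occ=5, LF[21]=C('s')+5=4+5=9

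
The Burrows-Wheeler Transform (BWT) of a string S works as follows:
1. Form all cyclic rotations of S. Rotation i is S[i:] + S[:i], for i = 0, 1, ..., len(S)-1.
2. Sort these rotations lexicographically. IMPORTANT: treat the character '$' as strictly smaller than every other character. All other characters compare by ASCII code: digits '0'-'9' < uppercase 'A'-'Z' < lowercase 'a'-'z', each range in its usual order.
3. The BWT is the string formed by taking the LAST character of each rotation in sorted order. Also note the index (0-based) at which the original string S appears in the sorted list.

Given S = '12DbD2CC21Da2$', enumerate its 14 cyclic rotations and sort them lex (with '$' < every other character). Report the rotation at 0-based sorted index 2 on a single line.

All 14 rotations (rotation i = S[i:]+S[:i]):
  rot[0] = 12DbD2CC21Da2$
  rot[1] = 2DbD2CC21Da2$1
  rot[2] = DbD2CC21Da2$12
  rot[3] = bD2CC21Da2$12D
  rot[4] = D2CC21Da2$12Db
  rot[5] = 2CC21Da2$12DbD
  rot[6] = CC21Da2$12DbD2
  rot[7] = C21Da2$12DbD2C
  rot[8] = 21Da2$12DbD2CC
  rot[9] = 1Da2$12DbD2CC2
  rot[10] = Da2$12DbD2CC21
  rot[11] = a2$12DbD2CC21D
  rot[12] = 2$12DbD2CC21Da
  rot[13] = $12DbD2CC21Da2
Sorted (with $ < everything):
  sorted[0] = $12DbD2CC21Da2
  sorted[1] = 12DbD2CC21Da2$
  sorted[2] = 1Da2$12DbD2CC2
  sorted[3] = 2$12DbD2CC21Da
  sorted[4] = 21Da2$12DbD2CC
  sorted[5] = 2CC21Da2$12DbD
  sorted[6] = 2DbD2CC21Da2$1
  sorted[7] = C21Da2$12DbD2C
  sorted[8] = CC21Da2$12DbD2
  sorted[9] = D2CC21Da2$12Db
  sorted[10] = Da2$12DbD2CC21
  sorted[11] = DbD2CC21Da2$12
  sorted[12] = a2$12DbD2CC21D
  sorted[13] = bD2CC21Da2$12D
sorted[2] = 1Da2$12DbD2CC2

Answer: 1Da2$12DbD2CC2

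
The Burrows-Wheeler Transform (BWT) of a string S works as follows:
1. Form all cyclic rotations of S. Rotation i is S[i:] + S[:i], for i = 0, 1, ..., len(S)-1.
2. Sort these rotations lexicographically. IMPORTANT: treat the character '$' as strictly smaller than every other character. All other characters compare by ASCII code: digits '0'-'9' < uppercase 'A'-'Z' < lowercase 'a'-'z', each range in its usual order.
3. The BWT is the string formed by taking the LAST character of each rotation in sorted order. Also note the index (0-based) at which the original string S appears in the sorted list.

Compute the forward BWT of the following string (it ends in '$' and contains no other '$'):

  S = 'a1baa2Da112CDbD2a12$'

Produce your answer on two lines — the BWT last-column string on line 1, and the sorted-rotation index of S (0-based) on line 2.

All 20 rotations (rotation i = S[i:]+S[:i]):
  rot[0] = a1baa2Da112CDbD2a12$
  rot[1] = 1baa2Da112CDbD2a12$a
  rot[2] = baa2Da112CDbD2a12$a1
  rot[3] = aa2Da112CDbD2a12$a1b
  rot[4] = a2Da112CDbD2a12$a1ba
  rot[5] = 2Da112CDbD2a12$a1baa
  rot[6] = Da112CDbD2a12$a1baa2
  rot[7] = a112CDbD2a12$a1baa2D
  rot[8] = 112CDbD2a12$a1baa2Da
  rot[9] = 12CDbD2a12$a1baa2Da1
  rot[10] = 2CDbD2a12$a1baa2Da11
  rot[11] = CDbD2a12$a1baa2Da112
  rot[12] = DbD2a12$a1baa2Da112C
  rot[13] = bD2a12$a1baa2Da112CD
  rot[14] = D2a12$a1baa2Da112CDb
  rot[15] = 2a12$a1baa2Da112CDbD
  rot[16] = a12$a1baa2Da112CDbD2
  rot[17] = 12$a1baa2Da112CDbD2a
  rot[18] = 2$a1baa2Da112CDbD2a1
  rot[19] = $a1baa2Da112CDbD2a12
Sorted (with $ < everything):
  sorted[0] = $a1baa2Da112CDbD2a12  (last char: '2')
  sorted[1] = 112CDbD2a12$a1baa2Da  (last char: 'a')
  sorted[2] = 12$a1baa2Da112CDbD2a  (last char: 'a')
  sorted[3] = 12CDbD2a12$a1baa2Da1  (last char: '1')
  sorted[4] = 1baa2Da112CDbD2a12$a  (last char: 'a')
  sorted[5] = 2$a1baa2Da112CDbD2a1  (last char: '1')
  sorted[6] = 2CDbD2a12$a1baa2Da11  (last char: '1')
  sorted[7] = 2Da112CDbD2a12$a1baa  (last char: 'a')
  sorted[8] = 2a12$a1baa2Da112CDbD  (last char: 'D')
  sorted[9] = CDbD2a12$a1baa2Da112  (last char: '2')
  sorted[10] = D2a12$a1baa2Da112CDb  (last char: 'b')
  sorted[11] = Da112CDbD2a12$a1baa2  (last char: '2')
  sorted[12] = DbD2a12$a1baa2Da112C  (last char: 'C')
  sorted[13] = a112CDbD2a12$a1baa2D  (last char: 'D')
  sorted[14] = a12$a1baa2Da112CDbD2  (last char: '2')
  sorted[15] = a1baa2Da112CDbD2a12$  (last char: '$')
  sorted[16] = a2Da112CDbD2a12$a1ba  (last char: 'a')
  sorted[17] = aa2Da112CDbD2a12$a1b  (last char: 'b')
  sorted[18] = bD2a12$a1baa2Da112CD  (last char: 'D')
  sorted[19] = baa2Da112CDbD2a12$a1  (last char: '1')
Last column: 2aa1a11aD2b2CD2$abD1
Original string S is at sorted index 15

Answer: 2aa1a11aD2b2CD2$abD1
15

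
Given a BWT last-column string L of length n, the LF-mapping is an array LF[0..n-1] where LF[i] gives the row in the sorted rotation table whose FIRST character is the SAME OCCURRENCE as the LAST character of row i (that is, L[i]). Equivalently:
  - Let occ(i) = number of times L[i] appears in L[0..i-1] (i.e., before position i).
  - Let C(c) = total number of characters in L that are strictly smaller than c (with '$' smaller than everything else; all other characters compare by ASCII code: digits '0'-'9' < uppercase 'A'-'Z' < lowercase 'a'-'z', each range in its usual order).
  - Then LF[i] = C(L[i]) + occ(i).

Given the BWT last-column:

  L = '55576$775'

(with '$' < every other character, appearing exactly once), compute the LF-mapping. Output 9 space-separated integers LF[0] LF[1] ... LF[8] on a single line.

Answer: 1 2 3 6 5 0 7 8 4

Derivation:
Char counts: '$':1, '5':4, '6':1, '7':3
C (first-col start): C('$')=0, C('5')=1, C('6')=5, C('7')=6
L[0]='5': occ=0, LF[0]=C('5')+0=1+0=1
L[1]='5': occ=1, LF[1]=C('5')+1=1+1=2
L[2]='5': occ=2, LF[2]=C('5')+2=1+2=3
L[3]='7': occ=0, LF[3]=C('7')+0=6+0=6
L[4]='6': occ=0, LF[4]=C('6')+0=5+0=5
L[5]='$': occ=0, LF[5]=C('$')+0=0+0=0
L[6]='7': occ=1, LF[6]=C('7')+1=6+1=7
L[7]='7': occ=2, LF[7]=C('7')+2=6+2=8
L[8]='5': occ=3, LF[8]=C('5')+3=1+3=4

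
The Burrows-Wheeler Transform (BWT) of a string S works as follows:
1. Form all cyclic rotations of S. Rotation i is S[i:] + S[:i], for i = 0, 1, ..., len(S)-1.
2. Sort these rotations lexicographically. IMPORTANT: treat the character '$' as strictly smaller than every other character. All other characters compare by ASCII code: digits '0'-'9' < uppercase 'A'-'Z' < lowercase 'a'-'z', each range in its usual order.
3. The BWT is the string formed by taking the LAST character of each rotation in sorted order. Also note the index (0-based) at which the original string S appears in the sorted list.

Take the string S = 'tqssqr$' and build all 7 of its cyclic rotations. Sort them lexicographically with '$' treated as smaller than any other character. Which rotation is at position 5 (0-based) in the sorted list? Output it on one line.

All 7 rotations (rotation i = S[i:]+S[:i]):
  rot[0] = tqssqr$
  rot[1] = qssqr$t
  rot[2] = ssqr$tq
  rot[3] = sqr$tqs
  rot[4] = qr$tqss
  rot[5] = r$tqssq
  rot[6] = $tqssqr
Sorted (with $ < everything):
  sorted[0] = $tqssqr
  sorted[1] = qr$tqss
  sorted[2] = qssqr$t
  sorted[3] = r$tqssq
  sorted[4] = sqr$tqs
  sorted[5] = ssqr$tq
  sorted[6] = tqssqr$
sorted[5] = ssqr$tq

Answer: ssqr$tq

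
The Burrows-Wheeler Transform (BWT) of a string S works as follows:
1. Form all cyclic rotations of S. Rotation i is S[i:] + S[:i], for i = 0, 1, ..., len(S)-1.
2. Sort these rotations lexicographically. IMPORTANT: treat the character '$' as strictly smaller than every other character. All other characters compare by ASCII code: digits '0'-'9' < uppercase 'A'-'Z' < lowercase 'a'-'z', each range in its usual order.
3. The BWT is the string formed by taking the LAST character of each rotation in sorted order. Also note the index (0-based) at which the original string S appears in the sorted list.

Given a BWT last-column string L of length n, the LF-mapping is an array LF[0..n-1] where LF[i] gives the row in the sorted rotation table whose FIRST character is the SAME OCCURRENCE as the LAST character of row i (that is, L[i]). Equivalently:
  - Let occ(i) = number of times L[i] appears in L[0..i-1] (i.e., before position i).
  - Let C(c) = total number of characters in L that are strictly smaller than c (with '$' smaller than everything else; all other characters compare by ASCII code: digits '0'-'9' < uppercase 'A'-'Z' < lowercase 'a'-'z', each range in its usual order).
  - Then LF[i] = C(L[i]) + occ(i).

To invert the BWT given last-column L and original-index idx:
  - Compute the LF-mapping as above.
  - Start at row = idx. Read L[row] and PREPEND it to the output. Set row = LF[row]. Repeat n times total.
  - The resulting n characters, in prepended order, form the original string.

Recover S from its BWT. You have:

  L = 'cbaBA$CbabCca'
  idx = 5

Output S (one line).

LF mapping: 11 8 5 2 1 0 3 9 6 10 4 12 7
Walk LF starting at row 5, prepending L[row]:
  step 1: row=5, L[5]='$', prepend. Next row=LF[5]=0
  step 2: row=0, L[0]='c', prepend. Next row=LF[0]=11
  step 3: row=11, L[11]='c', prepend. Next row=LF[11]=12
  step 4: row=12, L[12]='a', prepend. Next row=LF[12]=7
  step 5: row=7, L[7]='b', prepend. Next row=LF[7]=9
  step 6: row=9, L[9]='b', prepend. Next row=LF[9]=10
  step 7: row=10, L[10]='C', prepend. Next row=LF[10]=4
  step 8: row=4, L[4]='A', prepend. Next row=LF[4]=1
  step 9: row=1, L[1]='b', prepend. Next row=LF[1]=8
  step 10: row=8, L[8]='a', prepend. Next row=LF[8]=6
  step 11: row=6, L[6]='C', prepend. Next row=LF[6]=3
  step 12: row=3, L[3]='B', prepend. Next row=LF[3]=2
  step 13: row=2, L[2]='a', prepend. Next row=LF[2]=5
Reversed output: aBCabACbbacc$

Answer: aBCabACbbacc$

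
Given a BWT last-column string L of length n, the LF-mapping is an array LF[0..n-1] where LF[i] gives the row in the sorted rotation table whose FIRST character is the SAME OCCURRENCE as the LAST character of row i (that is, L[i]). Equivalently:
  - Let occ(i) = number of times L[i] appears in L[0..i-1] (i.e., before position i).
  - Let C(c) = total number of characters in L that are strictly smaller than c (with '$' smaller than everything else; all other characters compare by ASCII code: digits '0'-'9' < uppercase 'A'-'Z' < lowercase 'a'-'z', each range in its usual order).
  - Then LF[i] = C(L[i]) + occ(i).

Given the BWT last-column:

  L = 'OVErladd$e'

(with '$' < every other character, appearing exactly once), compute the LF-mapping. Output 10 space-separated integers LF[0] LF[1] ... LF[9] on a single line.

Answer: 2 3 1 9 8 4 5 6 0 7

Derivation:
Char counts: '$':1, 'E':1, 'O':1, 'V':1, 'a':1, 'd':2, 'e':1, 'l':1, 'r':1
C (first-col start): C('$')=0, C('E')=1, C('O')=2, C('V')=3, C('a')=4, C('d')=5, C('e')=7, C('l')=8, C('r')=9
L[0]='O': occ=0, LF[0]=C('O')+0=2+0=2
L[1]='V': occ=0, LF[1]=C('V')+0=3+0=3
L[2]='E': occ=0, LF[2]=C('E')+0=1+0=1
L[3]='r': occ=0, LF[3]=C('r')+0=9+0=9
L[4]='l': occ=0, LF[4]=C('l')+0=8+0=8
L[5]='a': occ=0, LF[5]=C('a')+0=4+0=4
L[6]='d': occ=0, LF[6]=C('d')+0=5+0=5
L[7]='d': occ=1, LF[7]=C('d')+1=5+1=6
L[8]='$': occ=0, LF[8]=C('$')+0=0+0=0
L[9]='e': occ=0, LF[9]=C('e')+0=7+0=7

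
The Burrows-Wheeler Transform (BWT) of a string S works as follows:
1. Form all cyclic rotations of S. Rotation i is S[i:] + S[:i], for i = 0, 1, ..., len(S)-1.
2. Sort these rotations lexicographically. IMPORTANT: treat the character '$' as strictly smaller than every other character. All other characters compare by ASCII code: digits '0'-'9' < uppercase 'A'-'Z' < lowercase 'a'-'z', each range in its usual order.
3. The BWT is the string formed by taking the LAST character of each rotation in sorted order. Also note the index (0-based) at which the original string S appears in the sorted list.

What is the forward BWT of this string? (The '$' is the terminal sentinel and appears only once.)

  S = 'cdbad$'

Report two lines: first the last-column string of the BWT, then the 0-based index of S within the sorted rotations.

Answer: dbd$ac
3

Derivation:
All 6 rotations (rotation i = S[i:]+S[:i]):
  rot[0] = cdbad$
  rot[1] = dbad$c
  rot[2] = bad$cd
  rot[3] = ad$cdb
  rot[4] = d$cdba
  rot[5] = $cdbad
Sorted (with $ < everything):
  sorted[0] = $cdbad  (last char: 'd')
  sorted[1] = ad$cdb  (last char: 'b')
  sorted[2] = bad$cd  (last char: 'd')
  sorted[3] = cdbad$  (last char: '$')
  sorted[4] = d$cdba  (last char: 'a')
  sorted[5] = dbad$c  (last char: 'c')
Last column: dbd$ac
Original string S is at sorted index 3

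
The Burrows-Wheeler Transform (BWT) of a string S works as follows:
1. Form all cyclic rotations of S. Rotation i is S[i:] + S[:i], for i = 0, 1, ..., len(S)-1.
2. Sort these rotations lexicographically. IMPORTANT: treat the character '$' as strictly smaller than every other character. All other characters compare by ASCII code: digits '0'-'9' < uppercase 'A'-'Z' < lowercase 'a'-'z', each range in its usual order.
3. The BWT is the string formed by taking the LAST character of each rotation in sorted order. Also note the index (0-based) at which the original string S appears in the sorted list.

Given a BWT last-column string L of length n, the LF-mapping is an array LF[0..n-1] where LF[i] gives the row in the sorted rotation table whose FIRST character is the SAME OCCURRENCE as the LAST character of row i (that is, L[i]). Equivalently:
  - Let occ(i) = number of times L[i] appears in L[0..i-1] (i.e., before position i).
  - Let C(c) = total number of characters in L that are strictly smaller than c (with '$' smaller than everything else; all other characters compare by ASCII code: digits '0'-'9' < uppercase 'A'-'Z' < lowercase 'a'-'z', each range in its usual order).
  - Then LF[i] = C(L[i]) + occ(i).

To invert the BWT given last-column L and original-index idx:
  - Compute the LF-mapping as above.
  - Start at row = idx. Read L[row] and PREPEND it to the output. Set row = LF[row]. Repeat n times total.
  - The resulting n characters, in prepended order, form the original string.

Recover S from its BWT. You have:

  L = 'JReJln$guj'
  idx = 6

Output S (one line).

LF mapping: 1 3 4 2 7 8 0 5 9 6
Walk LF starting at row 6, prepending L[row]:
  step 1: row=6, L[6]='$', prepend. Next row=LF[6]=0
  step 2: row=0, L[0]='J', prepend. Next row=LF[0]=1
  step 3: row=1, L[1]='R', prepend. Next row=LF[1]=3
  step 4: row=3, L[3]='J', prepend. Next row=LF[3]=2
  step 5: row=2, L[2]='e', prepend. Next row=LF[2]=4
  step 6: row=4, L[4]='l', prepend. Next row=LF[4]=7
  step 7: row=7, L[7]='g', prepend. Next row=LF[7]=5
  step 8: row=5, L[5]='n', prepend. Next row=LF[5]=8
  step 9: row=8, L[8]='u', prepend. Next row=LF[8]=9
  step 10: row=9, L[9]='j', prepend. Next row=LF[9]=6
Reversed output: jungleJRJ$

Answer: jungleJRJ$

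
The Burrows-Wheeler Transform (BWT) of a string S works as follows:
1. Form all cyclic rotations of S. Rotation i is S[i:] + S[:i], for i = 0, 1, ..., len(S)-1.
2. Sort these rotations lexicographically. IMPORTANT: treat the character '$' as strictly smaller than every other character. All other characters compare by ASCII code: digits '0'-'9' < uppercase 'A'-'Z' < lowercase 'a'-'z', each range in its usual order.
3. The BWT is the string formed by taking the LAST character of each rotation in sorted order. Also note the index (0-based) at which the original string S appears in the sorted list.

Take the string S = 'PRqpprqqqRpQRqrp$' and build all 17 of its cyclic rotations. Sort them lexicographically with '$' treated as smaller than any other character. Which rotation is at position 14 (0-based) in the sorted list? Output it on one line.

All 17 rotations (rotation i = S[i:]+S[:i]):
  rot[0] = PRqpprqqqRpQRqrp$
  rot[1] = RqpprqqqRpQRqrp$P
  rot[2] = qpprqqqRpQRqrp$PR
  rot[3] = pprqqqRpQRqrp$PRq
  rot[4] = prqqqRpQRqrp$PRqp
  rot[5] = rqqqRpQRqrp$PRqpp
  rot[6] = qqqRpQRqrp$PRqppr
  rot[7] = qqRpQRqrp$PRqpprq
  rot[8] = qRpQRqrp$PRqpprqq
  rot[9] = RpQRqrp$PRqpprqqq
  rot[10] = pQRqrp$PRqpprqqqR
  rot[11] = QRqrp$PRqpprqqqRp
  rot[12] = Rqrp$PRqpprqqqRpQ
  rot[13] = qrp$PRqpprqqqRpQR
  rot[14] = rp$PRqpprqqqRpQRq
  rot[15] = p$PRqpprqqqRpQRqr
  rot[16] = $PRqpprqqqRpQRqrp
Sorted (with $ < everything):
  sorted[0] = $PRqpprqqqRpQRqrp
  sorted[1] = PRqpprqqqRpQRqrp$
  sorted[2] = QRqrp$PRqpprqqqRp
  sorted[3] = RpQRqrp$PRqpprqqq
  sorted[4] = RqpprqqqRpQRqrp$P
  sorted[5] = Rqrp$PRqpprqqqRpQ
  sorted[6] = p$PRqpprqqqRpQRqr
  sorted[7] = pQRqrp$PRqpprqqqR
  sorted[8] = pprqqqRpQRqrp$PRq
  sorted[9] = prqqqRpQRqrp$PRqp
  sorted[10] = qRpQRqrp$PRqpprqq
  sorted[11] = qpprqqqRpQRqrp$PR
  sorted[12] = qqRpQRqrp$PRqpprq
  sorted[13] = qqqRpQRqrp$PRqppr
  sorted[14] = qrp$PRqpprqqqRpQR
  sorted[15] = rp$PRqpprqqqRpQRq
  sorted[16] = rqqqRpQRqrp$PRqpp
sorted[14] = qrp$PRqpprqqqRpQR

Answer: qrp$PRqpprqqqRpQR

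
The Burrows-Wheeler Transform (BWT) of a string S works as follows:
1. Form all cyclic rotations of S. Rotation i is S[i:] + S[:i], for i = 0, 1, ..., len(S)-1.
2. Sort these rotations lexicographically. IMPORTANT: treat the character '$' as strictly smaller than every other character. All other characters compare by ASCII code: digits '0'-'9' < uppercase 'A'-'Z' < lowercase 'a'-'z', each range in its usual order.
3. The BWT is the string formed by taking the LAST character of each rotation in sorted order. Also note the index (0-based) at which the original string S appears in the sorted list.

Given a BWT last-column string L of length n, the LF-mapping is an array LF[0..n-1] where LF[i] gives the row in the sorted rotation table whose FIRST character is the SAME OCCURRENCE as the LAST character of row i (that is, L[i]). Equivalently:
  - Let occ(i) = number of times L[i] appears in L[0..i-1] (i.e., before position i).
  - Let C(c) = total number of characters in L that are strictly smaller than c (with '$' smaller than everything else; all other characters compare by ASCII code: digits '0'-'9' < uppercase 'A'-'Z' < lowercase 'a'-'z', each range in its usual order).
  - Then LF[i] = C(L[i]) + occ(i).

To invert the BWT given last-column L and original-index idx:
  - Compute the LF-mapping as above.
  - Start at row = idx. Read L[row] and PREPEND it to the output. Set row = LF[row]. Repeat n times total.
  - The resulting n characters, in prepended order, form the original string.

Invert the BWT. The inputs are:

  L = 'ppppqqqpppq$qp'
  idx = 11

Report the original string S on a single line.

Answer: qppqqqppqpppp$

Derivation:
LF mapping: 1 2 3 4 9 10 11 5 6 7 12 0 13 8
Walk LF starting at row 11, prepending L[row]:
  step 1: row=11, L[11]='$', prepend. Next row=LF[11]=0
  step 2: row=0, L[0]='p', prepend. Next row=LF[0]=1
  step 3: row=1, L[1]='p', prepend. Next row=LF[1]=2
  step 4: row=2, L[2]='p', prepend. Next row=LF[2]=3
  step 5: row=3, L[3]='p', prepend. Next row=LF[3]=4
  step 6: row=4, L[4]='q', prepend. Next row=LF[4]=9
  step 7: row=9, L[9]='p', prepend. Next row=LF[9]=7
  step 8: row=7, L[7]='p', prepend. Next row=LF[7]=5
  step 9: row=5, L[5]='q', prepend. Next row=LF[5]=10
  step 10: row=10, L[10]='q', prepend. Next row=LF[10]=12
  step 11: row=12, L[12]='q', prepend. Next row=LF[12]=13
  step 12: row=13, L[13]='p', prepend. Next row=LF[13]=8
  step 13: row=8, L[8]='p', prepend. Next row=LF[8]=6
  step 14: row=6, L[6]='q', prepend. Next row=LF[6]=11
Reversed output: qppqqqppqpppp$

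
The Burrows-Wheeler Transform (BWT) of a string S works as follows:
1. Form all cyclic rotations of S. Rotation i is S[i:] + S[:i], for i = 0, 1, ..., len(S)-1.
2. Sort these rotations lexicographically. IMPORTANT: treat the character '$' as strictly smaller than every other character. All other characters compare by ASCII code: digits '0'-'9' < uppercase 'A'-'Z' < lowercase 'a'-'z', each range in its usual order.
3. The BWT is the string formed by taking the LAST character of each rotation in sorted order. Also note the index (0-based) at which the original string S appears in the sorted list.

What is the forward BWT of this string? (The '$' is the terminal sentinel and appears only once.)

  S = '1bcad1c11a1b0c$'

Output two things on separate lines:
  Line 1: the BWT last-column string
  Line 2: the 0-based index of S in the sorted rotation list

Answer: cbc1a$d1c1101ba
5

Derivation:
All 15 rotations (rotation i = S[i:]+S[:i]):
  rot[0] = 1bcad1c11a1b0c$
  rot[1] = bcad1c11a1b0c$1
  rot[2] = cad1c11a1b0c$1b
  rot[3] = ad1c11a1b0c$1bc
  rot[4] = d1c11a1b0c$1bca
  rot[5] = 1c11a1b0c$1bcad
  rot[6] = c11a1b0c$1bcad1
  rot[7] = 11a1b0c$1bcad1c
  rot[8] = 1a1b0c$1bcad1c1
  rot[9] = a1b0c$1bcad1c11
  rot[10] = 1b0c$1bcad1c11a
  rot[11] = b0c$1bcad1c11a1
  rot[12] = 0c$1bcad1c11a1b
  rot[13] = c$1bcad1c11a1b0
  rot[14] = $1bcad1c11a1b0c
Sorted (with $ < everything):
  sorted[0] = $1bcad1c11a1b0c  (last char: 'c')
  sorted[1] = 0c$1bcad1c11a1b  (last char: 'b')
  sorted[2] = 11a1b0c$1bcad1c  (last char: 'c')
  sorted[3] = 1a1b0c$1bcad1c1  (last char: '1')
  sorted[4] = 1b0c$1bcad1c11a  (last char: 'a')
  sorted[5] = 1bcad1c11a1b0c$  (last char: '$')
  sorted[6] = 1c11a1b0c$1bcad  (last char: 'd')
  sorted[7] = a1b0c$1bcad1c11  (last char: '1')
  sorted[8] = ad1c11a1b0c$1bc  (last char: 'c')
  sorted[9] = b0c$1bcad1c11a1  (last char: '1')
  sorted[10] = bcad1c11a1b0c$1  (last char: '1')
  sorted[11] = c$1bcad1c11a1b0  (last char: '0')
  sorted[12] = c11a1b0c$1bcad1  (last char: '1')
  sorted[13] = cad1c11a1b0c$1b  (last char: 'b')
  sorted[14] = d1c11a1b0c$1bca  (last char: 'a')
Last column: cbc1a$d1c1101ba
Original string S is at sorted index 5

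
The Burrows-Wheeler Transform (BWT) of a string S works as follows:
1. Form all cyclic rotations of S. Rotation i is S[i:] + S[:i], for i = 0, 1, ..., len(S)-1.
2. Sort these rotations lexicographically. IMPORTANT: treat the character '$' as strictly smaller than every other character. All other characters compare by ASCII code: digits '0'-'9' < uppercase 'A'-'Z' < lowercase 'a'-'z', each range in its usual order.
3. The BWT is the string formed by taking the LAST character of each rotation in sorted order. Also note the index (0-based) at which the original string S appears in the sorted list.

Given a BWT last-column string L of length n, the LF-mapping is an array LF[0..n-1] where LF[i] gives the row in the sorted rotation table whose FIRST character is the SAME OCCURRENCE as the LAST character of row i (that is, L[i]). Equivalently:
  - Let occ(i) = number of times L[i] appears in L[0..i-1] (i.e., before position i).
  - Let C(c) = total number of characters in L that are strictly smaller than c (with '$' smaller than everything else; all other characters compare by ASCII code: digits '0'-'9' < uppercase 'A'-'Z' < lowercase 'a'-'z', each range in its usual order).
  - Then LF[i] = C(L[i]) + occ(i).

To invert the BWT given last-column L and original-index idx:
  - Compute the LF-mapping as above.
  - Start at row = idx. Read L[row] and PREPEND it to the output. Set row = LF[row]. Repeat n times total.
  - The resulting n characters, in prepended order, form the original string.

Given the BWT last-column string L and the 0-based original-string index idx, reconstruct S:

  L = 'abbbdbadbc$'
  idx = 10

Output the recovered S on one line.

Answer: dbcdbabbba$

Derivation:
LF mapping: 1 3 4 5 9 6 2 10 7 8 0
Walk LF starting at row 10, prepending L[row]:
  step 1: row=10, L[10]='$', prepend. Next row=LF[10]=0
  step 2: row=0, L[0]='a', prepend. Next row=LF[0]=1
  step 3: row=1, L[1]='b', prepend. Next row=LF[1]=3
  step 4: row=3, L[3]='b', prepend. Next row=LF[3]=5
  step 5: row=5, L[5]='b', prepend. Next row=LF[5]=6
  step 6: row=6, L[6]='a', prepend. Next row=LF[6]=2
  step 7: row=2, L[2]='b', prepend. Next row=LF[2]=4
  step 8: row=4, L[4]='d', prepend. Next row=LF[4]=9
  step 9: row=9, L[9]='c', prepend. Next row=LF[9]=8
  step 10: row=8, L[8]='b', prepend. Next row=LF[8]=7
  step 11: row=7, L[7]='d', prepend. Next row=LF[7]=10
Reversed output: dbcdbabbba$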